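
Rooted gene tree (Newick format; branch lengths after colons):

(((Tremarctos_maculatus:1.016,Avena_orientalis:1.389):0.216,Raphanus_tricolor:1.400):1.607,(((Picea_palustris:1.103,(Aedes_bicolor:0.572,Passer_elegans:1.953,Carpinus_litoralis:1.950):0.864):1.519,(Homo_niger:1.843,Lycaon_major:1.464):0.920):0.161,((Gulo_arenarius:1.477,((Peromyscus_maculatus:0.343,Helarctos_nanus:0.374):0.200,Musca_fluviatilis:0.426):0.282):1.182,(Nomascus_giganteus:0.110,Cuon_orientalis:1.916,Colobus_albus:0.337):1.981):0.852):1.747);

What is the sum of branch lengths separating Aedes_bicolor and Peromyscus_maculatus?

The path runs Aedes_bicolor → … → MRCA → … → Peromyscus_maculatus; the MRCA is the node subtending (((Picea_palustris,(Aedes_bicolor,Passer_elegans,Carpinus_litoralis)),(Homo_niger,Lycaon_major)),((Gulo_arenarius,((Peromyscus_maculatus,Helarctos_nanus),Musca_fluviatilis)),(Nomascus_giganteus,Cuon_orientalis,Colobus_albus))).
Branch lengths along that path: 0.572 + 0.864 + 1.519 + 0.161 + 0.852 + 1.182 + 0.282 + 0.200 + 0.343 = 5.975.

5.975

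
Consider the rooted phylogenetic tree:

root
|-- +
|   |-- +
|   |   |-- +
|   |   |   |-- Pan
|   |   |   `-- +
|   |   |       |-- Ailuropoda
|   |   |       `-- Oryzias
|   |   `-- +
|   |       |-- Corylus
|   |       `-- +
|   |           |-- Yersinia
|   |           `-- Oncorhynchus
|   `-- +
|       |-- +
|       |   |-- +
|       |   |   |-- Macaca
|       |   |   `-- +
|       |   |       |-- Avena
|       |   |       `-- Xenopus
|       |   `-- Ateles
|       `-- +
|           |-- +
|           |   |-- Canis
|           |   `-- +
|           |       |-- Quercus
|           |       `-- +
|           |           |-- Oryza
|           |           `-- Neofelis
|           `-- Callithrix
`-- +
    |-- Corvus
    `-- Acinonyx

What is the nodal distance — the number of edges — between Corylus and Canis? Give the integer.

The MRCA of Corylus and Canis is the node subtending (((Pan,(Ailuropoda,Oryzias)),(Corylus,(Yersinia,Oncorhynchus))),(((Macaca,(Avena,Xenopus)),Ateles),((Canis,(Quercus,(Oryza,Neofelis))),Callithrix))).
From Corylus up to that node: 3 branches. From Canis up to the same node: 4 branches. Total: 3 + 4 = 7.

7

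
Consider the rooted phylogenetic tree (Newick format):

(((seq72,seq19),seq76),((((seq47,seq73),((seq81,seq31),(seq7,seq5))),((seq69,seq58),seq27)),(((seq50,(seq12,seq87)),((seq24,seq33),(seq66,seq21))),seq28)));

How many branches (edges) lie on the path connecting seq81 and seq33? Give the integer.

10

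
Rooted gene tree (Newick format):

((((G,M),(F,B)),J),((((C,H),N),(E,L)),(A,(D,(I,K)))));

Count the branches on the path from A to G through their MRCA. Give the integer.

7

The MRCA of A and G is the root of the tree.
From A up to that node: 3 branches. From G up to the same node: 4 branches. Total: 3 + 4 = 7.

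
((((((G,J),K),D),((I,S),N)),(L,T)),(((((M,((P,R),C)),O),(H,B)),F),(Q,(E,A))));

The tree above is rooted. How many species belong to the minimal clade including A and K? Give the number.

20

The MRCA of A and K is the root, so the clade is the entire tree.
That clade contains 20 terminal taxa: A, B, C, D, E, F, G, H, I, J, K, L, M, N, O, P, Q, R, S, T.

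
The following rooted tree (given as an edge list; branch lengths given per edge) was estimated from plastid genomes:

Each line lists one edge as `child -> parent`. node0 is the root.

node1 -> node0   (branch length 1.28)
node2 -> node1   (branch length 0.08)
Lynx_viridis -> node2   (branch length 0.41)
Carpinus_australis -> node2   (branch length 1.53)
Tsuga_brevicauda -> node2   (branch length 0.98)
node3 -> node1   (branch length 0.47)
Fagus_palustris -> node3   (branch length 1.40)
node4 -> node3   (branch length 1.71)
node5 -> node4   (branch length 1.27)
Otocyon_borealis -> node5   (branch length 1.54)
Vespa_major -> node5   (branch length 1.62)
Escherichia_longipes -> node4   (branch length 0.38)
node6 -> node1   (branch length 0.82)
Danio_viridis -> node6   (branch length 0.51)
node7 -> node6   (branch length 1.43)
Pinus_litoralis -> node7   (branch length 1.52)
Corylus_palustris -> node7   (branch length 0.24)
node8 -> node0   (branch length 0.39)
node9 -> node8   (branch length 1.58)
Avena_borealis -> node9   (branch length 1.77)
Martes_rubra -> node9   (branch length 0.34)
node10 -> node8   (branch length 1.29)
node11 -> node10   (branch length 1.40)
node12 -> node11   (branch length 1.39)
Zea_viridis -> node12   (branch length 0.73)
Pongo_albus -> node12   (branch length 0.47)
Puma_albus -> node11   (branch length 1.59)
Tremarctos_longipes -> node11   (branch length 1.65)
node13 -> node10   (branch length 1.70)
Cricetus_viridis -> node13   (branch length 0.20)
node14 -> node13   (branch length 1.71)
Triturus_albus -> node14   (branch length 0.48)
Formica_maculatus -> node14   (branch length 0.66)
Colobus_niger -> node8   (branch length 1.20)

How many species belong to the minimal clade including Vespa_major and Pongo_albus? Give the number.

20

The MRCA of Vespa_major and Pongo_albus is the root, so the clade is the entire tree.
That clade contains 20 terminal taxa: Avena_borealis, Carpinus_australis, Colobus_niger, Corylus_palustris, Cricetus_viridis, Danio_viridis, Escherichia_longipes, Fagus_palustris, Formica_maculatus, Lynx_viridis, Martes_rubra, Otocyon_borealis, Pinus_litoralis, Pongo_albus, Puma_albus, Tremarctos_longipes, Triturus_albus, Tsuga_brevicauda, Vespa_major, Zea_viridis.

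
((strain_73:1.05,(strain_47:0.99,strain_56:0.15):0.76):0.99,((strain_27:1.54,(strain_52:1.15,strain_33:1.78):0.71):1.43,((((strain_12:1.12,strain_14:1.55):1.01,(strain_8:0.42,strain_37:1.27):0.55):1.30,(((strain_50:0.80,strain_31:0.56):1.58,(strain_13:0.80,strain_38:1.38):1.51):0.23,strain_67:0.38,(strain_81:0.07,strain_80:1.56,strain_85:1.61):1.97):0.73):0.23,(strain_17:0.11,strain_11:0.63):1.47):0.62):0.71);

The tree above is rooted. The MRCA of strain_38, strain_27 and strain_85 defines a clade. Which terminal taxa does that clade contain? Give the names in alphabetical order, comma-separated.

Tracing strain_38: it sits inside (strain_13,strain_38).
Tracing strain_27: it sits inside (strain_27,(strain_52,strain_33)).
Tracing strain_85: it sits inside (strain_81,strain_80,strain_85).
The smallest clade enclosing all 3 is ((strain_27,(strain_52,strain_33)),((((strain_12,strain_14),(strain_8,strain_37)),(((strain_50,strain_31),(strain_13,strain_38)),strain_67,(strain_81,strain_80,strain_85))),(strain_17,strain_11))); the answer is its 17 terminal taxa in alphabetical order.

strain_11, strain_12, strain_13, strain_14, strain_17, strain_27, strain_31, strain_33, strain_37, strain_38, strain_50, strain_52, strain_67, strain_8, strain_80, strain_81, strain_85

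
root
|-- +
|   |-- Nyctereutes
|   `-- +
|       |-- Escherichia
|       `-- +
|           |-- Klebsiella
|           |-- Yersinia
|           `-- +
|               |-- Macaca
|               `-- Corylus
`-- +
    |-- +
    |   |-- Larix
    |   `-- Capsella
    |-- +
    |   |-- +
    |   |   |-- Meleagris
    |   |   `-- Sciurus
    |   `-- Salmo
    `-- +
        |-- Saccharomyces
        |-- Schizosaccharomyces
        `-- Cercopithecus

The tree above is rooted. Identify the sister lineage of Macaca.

Macaca attaches to the tree at the node subtending (Macaca,Corylus).
The other lineage descending from that same node — the sister group — is the single tip Corylus.

Corylus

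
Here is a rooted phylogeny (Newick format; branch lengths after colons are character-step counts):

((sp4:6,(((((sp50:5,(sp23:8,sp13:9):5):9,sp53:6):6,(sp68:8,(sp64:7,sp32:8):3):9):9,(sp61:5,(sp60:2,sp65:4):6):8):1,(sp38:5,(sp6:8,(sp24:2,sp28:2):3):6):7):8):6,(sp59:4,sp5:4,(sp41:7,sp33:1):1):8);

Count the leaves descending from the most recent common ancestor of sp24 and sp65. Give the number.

14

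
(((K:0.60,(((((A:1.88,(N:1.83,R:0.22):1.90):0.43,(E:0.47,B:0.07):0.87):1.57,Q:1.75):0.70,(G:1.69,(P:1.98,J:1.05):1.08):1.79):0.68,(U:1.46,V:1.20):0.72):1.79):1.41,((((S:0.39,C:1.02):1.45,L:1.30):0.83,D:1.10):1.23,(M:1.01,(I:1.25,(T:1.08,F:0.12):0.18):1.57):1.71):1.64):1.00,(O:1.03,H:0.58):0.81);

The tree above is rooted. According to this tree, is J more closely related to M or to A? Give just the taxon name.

The MRCA of J and A subtends ((((A,(N,R)),(E,B)),Q),(G,(P,J))) (9 taxa).
The MRCA of J and M subtends ((K,(((((A,(N,R)),(E,B)),Q),(G,(P,J))),(U,V))),((((S,C),L),D),(M,(I,(T,F))))) (20 taxa).
The first is nested inside the second, so J shares a more recent common ancestor with A.

A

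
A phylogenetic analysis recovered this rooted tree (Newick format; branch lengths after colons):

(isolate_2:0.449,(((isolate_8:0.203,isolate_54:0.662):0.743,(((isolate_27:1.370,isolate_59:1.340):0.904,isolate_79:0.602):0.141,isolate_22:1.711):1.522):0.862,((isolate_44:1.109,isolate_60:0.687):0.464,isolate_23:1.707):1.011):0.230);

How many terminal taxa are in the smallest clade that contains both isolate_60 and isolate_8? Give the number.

9

The MRCA of isolate_60 and isolate_8 is the node subtending (((isolate_8,isolate_54),(((isolate_27,isolate_59),isolate_79),isolate_22)),((isolate_44,isolate_60),isolate_23)).
That clade contains 9 terminal taxa: isolate_22, isolate_23, isolate_27, isolate_44, isolate_54, isolate_59, isolate_60, isolate_79, isolate_8.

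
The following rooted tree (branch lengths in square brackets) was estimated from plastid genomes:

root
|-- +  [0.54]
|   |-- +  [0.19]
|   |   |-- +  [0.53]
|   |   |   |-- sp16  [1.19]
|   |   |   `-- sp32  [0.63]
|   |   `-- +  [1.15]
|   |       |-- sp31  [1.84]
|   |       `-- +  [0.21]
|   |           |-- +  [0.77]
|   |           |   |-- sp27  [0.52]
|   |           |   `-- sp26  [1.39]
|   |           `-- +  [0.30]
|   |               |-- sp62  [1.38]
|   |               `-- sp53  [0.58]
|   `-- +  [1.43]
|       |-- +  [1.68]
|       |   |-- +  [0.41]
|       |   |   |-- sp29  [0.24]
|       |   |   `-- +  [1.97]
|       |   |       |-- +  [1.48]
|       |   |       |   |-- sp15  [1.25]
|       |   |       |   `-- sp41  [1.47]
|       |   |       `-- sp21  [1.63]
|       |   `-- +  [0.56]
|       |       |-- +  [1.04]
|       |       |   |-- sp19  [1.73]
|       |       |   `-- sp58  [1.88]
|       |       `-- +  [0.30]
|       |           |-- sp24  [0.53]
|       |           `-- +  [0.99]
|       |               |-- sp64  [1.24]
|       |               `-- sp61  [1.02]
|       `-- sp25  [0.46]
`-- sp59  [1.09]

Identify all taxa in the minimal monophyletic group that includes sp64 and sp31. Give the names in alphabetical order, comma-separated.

sp15, sp16, sp19, sp21, sp24, sp25, sp26, sp27, sp29, sp31, sp32, sp41, sp53, sp58, sp61, sp62, sp64

Tracing sp64: it sits inside (sp64,sp61).
Tracing sp31: it sits inside (sp31,((sp27,sp26),(sp62,sp53))).
The smallest clade enclosing both is (((sp16,sp32),(sp31,((sp27,sp26),(sp62,sp53)))),(((sp29,((sp15,sp41),sp21)),((sp19,sp58),(sp24,(sp64,sp61)))),sp25)); the answer is its 17 terminal taxa in alphabetical order.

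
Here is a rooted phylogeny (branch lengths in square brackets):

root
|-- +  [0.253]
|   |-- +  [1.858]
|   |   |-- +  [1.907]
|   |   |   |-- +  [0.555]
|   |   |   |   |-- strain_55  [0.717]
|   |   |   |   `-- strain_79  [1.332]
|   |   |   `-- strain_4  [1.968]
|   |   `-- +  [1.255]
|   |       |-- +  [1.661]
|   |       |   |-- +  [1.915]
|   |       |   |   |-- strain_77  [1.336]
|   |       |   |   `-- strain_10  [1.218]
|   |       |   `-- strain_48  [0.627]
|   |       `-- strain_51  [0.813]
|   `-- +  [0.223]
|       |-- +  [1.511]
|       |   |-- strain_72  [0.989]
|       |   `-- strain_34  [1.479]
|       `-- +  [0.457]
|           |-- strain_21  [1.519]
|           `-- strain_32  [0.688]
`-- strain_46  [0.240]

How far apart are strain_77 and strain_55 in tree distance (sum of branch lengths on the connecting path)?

The path runs strain_77 → … → MRCA → … → strain_55; the MRCA is the node subtending (((strain_55,strain_79),strain_4),(((strain_77,strain_10),strain_48),strain_51)).
Branch lengths along that path: 1.336 + 1.915 + 1.661 + 1.255 + 1.907 + 0.555 + 0.717 = 9.346.

9.346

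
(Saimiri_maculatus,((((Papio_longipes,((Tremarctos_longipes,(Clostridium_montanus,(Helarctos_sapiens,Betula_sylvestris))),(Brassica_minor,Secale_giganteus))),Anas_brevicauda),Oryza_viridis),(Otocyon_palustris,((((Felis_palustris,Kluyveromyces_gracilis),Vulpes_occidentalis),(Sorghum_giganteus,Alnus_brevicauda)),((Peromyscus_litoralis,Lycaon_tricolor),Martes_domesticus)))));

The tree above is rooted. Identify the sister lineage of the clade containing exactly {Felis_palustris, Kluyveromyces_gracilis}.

Vulpes_occidentalis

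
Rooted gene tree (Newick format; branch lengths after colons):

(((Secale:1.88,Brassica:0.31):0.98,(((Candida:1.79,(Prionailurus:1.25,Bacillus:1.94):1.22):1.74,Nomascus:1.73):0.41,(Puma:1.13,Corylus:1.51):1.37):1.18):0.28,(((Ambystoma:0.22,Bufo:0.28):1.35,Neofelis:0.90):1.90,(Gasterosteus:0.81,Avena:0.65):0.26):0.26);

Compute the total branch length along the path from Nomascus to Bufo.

7.39

The path runs Nomascus → … → MRCA → … → Bufo; the MRCA is the root of the tree.
Branch lengths along that path: 1.73 + 0.41 + 1.18 + 0.28 + 0.26 + 1.90 + 1.35 + 0.28 = 7.39.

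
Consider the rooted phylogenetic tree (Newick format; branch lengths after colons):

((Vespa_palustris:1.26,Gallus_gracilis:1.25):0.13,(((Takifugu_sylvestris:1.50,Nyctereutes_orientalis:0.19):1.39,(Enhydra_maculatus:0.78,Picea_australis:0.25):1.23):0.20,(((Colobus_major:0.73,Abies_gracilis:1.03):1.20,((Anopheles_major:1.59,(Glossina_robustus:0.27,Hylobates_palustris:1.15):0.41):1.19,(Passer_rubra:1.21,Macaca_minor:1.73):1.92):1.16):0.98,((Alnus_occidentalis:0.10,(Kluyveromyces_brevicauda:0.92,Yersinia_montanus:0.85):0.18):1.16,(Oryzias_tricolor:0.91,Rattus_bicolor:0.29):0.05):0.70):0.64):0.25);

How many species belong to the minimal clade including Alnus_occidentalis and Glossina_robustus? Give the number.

The MRCA of Alnus_occidentalis and Glossina_robustus is the node subtending (((Colobus_major,Abies_gracilis),((Anopheles_major,(Glossina_robustus,Hylobates_palustris)),(Passer_rubra,Macaca_minor))),((Alnus_occidentalis,(Kluyveromyces_brevicauda,Yersinia_montanus)),(Oryzias_tricolor,Rattus_bicolor))).
That clade contains 12 terminal taxa: Abies_gracilis, Alnus_occidentalis, Anopheles_major, Colobus_major, Glossina_robustus, Hylobates_palustris, Kluyveromyces_brevicauda, Macaca_minor, Oryzias_tricolor, Passer_rubra, Rattus_bicolor, Yersinia_montanus.

12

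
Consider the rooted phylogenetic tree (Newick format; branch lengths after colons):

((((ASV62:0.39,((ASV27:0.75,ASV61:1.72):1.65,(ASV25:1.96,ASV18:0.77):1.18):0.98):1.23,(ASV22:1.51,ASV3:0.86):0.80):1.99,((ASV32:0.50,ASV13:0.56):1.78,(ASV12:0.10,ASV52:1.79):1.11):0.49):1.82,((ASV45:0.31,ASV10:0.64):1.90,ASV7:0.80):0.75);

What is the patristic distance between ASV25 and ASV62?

The path runs ASV25 → … → MRCA → … → ASV62; the MRCA is the node subtending (ASV62,((ASV27,ASV61),(ASV25,ASV18))).
Branch lengths along that path: 1.96 + 1.18 + 0.98 + 0.39 = 4.51.

4.51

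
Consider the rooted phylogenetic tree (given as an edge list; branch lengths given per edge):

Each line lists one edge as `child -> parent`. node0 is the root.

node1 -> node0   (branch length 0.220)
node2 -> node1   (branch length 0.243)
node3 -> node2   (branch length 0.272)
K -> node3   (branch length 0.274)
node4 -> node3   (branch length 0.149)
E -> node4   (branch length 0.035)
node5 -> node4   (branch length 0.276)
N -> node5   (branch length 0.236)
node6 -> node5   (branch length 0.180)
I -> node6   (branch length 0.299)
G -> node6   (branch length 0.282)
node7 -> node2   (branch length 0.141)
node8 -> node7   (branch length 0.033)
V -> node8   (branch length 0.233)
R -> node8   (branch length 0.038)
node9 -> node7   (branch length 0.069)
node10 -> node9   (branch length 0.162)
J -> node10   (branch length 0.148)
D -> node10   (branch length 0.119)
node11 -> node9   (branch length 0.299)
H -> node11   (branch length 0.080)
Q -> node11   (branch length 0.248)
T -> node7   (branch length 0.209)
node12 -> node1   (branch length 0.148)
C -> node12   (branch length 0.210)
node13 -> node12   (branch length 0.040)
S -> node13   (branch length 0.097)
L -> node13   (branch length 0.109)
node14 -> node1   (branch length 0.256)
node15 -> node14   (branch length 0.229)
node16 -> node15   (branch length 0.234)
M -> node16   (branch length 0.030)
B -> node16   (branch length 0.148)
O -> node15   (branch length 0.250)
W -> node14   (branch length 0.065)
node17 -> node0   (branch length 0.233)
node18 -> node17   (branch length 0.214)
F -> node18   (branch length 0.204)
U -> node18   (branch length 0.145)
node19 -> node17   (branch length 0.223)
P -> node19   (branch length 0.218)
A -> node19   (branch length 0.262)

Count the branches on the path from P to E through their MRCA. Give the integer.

8

The MRCA of P and E is the root of the tree.
From P up to that node: 3 branches. From E up to the same node: 5 branches. Total: 3 + 5 = 8.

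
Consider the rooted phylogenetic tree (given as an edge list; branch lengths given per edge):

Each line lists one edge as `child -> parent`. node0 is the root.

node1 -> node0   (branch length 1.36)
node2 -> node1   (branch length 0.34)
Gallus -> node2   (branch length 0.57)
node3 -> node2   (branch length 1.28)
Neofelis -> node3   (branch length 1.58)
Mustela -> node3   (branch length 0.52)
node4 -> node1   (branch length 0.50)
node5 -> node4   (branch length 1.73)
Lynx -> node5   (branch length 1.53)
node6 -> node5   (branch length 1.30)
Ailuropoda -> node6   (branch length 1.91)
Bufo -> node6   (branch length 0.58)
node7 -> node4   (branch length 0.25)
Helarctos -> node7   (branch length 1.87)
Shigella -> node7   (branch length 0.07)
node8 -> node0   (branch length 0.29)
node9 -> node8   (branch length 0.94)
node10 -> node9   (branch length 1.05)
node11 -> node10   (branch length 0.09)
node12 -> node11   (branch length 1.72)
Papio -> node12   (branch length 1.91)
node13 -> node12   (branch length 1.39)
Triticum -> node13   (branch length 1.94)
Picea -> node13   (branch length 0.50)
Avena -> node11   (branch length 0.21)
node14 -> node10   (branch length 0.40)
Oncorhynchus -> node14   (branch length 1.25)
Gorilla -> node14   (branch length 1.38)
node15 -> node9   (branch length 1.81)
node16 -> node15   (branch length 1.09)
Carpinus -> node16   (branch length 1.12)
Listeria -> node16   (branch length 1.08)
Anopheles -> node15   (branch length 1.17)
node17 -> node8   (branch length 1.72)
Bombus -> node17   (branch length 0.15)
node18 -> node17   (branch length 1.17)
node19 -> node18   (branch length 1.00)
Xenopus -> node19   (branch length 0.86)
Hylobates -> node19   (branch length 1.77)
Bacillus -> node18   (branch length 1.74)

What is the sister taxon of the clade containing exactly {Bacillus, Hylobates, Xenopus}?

Bombus

The clade containing exactly {Bacillus, Hylobates, Xenopus} attaches to the tree at the node subtending (Bombus,((Xenopus,Hylobates),Bacillus)).
The other lineage descending from that same node — the sister group — is the single tip Bombus.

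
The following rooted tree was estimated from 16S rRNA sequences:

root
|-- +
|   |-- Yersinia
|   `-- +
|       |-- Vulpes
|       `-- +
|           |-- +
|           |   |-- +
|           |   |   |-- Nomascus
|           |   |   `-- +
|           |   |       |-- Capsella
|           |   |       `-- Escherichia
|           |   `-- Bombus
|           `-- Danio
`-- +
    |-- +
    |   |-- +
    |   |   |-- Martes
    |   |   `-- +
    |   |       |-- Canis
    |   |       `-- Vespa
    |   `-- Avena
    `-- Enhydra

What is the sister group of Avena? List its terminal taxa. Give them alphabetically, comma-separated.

Canis, Martes, Vespa

Avena attaches to the tree at the node subtending ((Martes,(Canis,Vespa)),Avena).
The other lineage descending from that same node — the sister group — is (Martes,(Canis,Vespa)); its 3 tips in alphabetical order are the answer.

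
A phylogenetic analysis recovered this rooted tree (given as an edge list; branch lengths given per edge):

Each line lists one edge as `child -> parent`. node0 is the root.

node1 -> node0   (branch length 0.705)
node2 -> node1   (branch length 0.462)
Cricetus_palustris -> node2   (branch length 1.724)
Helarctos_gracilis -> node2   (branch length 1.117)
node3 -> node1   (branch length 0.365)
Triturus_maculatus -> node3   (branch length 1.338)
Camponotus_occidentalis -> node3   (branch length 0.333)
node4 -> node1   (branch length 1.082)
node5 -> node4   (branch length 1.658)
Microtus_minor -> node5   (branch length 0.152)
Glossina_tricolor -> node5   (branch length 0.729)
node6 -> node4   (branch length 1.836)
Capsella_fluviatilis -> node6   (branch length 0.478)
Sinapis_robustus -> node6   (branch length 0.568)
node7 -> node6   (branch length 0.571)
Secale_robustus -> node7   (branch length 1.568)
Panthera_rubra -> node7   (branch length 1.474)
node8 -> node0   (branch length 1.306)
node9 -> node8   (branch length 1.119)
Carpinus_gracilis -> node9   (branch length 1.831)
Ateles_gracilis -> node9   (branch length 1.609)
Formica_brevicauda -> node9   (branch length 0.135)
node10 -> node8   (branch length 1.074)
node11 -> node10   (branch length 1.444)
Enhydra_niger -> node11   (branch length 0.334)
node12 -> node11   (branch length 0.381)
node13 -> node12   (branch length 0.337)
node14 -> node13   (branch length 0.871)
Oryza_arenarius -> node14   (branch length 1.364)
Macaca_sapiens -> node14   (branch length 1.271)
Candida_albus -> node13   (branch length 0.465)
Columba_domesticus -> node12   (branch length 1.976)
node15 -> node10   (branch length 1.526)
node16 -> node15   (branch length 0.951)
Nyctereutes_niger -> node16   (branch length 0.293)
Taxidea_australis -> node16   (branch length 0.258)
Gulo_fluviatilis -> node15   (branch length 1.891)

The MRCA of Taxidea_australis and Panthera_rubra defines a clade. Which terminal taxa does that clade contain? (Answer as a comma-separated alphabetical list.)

Tracing Taxidea_australis: it sits inside (Nyctereutes_niger,Taxidea_australis).
Tracing Panthera_rubra: it sits inside (Secale_robustus,Panthera_rubra).
The smallest clade enclosing both is the whole tree (their MRCA is the root), so the answer is all 21 tips in alphabetical order.

Ateles_gracilis, Camponotus_occidentalis, Candida_albus, Capsella_fluviatilis, Carpinus_gracilis, Columba_domesticus, Cricetus_palustris, Enhydra_niger, Formica_brevicauda, Glossina_tricolor, Gulo_fluviatilis, Helarctos_gracilis, Macaca_sapiens, Microtus_minor, Nyctereutes_niger, Oryza_arenarius, Panthera_rubra, Secale_robustus, Sinapis_robustus, Taxidea_australis, Triturus_maculatus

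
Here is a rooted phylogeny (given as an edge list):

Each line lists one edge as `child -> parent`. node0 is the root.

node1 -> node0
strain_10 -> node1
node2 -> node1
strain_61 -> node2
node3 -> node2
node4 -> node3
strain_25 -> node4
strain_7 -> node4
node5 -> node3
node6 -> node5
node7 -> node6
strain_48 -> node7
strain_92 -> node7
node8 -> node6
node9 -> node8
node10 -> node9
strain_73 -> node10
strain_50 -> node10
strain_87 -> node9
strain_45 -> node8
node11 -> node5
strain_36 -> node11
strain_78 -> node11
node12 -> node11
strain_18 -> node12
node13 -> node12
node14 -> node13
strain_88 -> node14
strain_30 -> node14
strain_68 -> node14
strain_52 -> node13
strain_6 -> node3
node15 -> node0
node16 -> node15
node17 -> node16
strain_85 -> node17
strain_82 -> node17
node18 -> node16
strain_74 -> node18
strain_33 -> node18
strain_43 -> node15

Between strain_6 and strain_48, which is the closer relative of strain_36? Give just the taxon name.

The MRCA of strain_36 and strain_48 subtends (((strain_48,strain_92),(((strain_73,strain_50),strain_87),strain_45)),(strain_36,strain_78,(strain_18,((strain_88,strain_30,strain_68),strain_52)))) (13 taxa).
The MRCA of strain_36 and strain_6 subtends ((strain_25,strain_7),(((strain_48,strain_92),(((strain_73,strain_50),strain_87),strain_45)),(strain_36,strain_78,(strain_18,((strain_88,strain_30,strain_68),strain_52)))),strain_6) (16 taxa).
The first is nested inside the second, so strain_36 shares a more recent common ancestor with strain_48.

strain_48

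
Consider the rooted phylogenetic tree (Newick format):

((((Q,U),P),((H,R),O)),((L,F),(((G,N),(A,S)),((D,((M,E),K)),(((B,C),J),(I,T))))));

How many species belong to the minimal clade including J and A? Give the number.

13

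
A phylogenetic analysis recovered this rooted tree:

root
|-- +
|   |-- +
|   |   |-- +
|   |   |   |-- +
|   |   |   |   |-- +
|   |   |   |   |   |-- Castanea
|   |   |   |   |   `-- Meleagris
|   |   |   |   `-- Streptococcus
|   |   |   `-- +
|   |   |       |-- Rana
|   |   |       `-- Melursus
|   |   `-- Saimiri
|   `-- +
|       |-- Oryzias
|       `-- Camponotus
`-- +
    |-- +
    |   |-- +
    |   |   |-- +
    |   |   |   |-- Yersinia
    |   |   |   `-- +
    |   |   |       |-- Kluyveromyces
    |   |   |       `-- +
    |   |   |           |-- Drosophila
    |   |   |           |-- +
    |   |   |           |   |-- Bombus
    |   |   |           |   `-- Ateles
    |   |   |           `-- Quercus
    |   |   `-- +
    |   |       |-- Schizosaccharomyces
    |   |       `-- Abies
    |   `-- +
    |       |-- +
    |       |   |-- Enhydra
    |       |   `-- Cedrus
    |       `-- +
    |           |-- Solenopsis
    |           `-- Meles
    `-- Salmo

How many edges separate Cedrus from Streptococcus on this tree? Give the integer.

10

The MRCA of Cedrus and Streptococcus is the root of the tree.
From Cedrus up to that node: 5 branches. From Streptococcus up to the same node: 5 branches. Total: 5 + 5 = 10.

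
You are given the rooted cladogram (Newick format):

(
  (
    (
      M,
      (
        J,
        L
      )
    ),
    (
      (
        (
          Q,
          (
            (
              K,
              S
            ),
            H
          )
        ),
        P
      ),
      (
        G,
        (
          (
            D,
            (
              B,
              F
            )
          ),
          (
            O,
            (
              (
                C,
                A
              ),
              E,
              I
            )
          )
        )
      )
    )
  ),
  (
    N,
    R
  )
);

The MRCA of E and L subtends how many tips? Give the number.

17

The MRCA of E and L is the node subtending ((M,(J,L)),(((Q,((K,S),H)),P),(G,((D,(B,F)),(O,((C,A),E,I)))))).
That clade contains 17 terminal taxa: A, B, C, D, E, F, G, H, I, J, K, L, M, O, P, Q, S.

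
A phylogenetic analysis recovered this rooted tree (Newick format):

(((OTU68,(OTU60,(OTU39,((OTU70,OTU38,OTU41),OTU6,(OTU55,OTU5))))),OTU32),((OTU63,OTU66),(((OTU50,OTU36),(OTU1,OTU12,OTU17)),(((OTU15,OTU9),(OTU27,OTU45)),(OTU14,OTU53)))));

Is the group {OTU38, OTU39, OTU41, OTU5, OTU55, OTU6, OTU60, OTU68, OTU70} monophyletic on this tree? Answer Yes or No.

Yes

The most recent common ancestor of these taxa subtends (OTU68,(OTU60,(OTU39,((OTU70,OTU38,OTU41),OTU6,(OTU55,OTU5))))).
That clade has exactly 9 tips — every listed taxon and nothing else — so the group is monophyletic.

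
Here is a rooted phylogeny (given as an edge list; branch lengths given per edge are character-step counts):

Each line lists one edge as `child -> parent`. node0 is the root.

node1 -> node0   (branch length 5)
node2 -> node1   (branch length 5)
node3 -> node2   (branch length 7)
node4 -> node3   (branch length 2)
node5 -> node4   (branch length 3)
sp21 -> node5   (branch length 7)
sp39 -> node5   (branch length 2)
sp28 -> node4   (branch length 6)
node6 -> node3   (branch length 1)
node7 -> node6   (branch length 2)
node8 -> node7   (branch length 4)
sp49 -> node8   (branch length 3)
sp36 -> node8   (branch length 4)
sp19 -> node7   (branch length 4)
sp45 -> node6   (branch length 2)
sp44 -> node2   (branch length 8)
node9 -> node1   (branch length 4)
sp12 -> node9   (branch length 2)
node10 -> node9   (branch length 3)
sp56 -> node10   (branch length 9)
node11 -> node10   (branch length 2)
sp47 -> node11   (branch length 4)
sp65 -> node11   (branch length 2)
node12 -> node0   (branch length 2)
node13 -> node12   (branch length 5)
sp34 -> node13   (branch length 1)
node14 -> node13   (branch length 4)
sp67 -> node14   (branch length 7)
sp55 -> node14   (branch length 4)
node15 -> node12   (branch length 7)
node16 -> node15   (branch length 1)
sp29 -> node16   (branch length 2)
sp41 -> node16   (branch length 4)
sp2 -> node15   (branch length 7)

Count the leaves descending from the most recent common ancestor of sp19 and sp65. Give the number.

12

The MRCA of sp19 and sp65 is the node subtending (((((sp21,sp39),sp28),(((sp49,sp36),sp19),sp45)),sp44),(sp12,(sp56,(sp47,sp65)))).
That clade contains 12 terminal taxa: sp12, sp19, sp21, sp28, sp36, sp39, sp44, sp45, sp47, sp49, sp56, sp65.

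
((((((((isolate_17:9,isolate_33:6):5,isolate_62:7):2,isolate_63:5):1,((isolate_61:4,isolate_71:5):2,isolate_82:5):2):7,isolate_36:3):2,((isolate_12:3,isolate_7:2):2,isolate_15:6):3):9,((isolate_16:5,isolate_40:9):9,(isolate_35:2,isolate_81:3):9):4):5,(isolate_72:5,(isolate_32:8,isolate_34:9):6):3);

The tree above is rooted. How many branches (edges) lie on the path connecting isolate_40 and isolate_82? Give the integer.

The MRCA of isolate_40 and isolate_82 is the node subtending (((((((isolate_17,isolate_33),isolate_62),isolate_63),((isolate_61,isolate_71),isolate_82)),isolate_36),((isolate_12,isolate_7),isolate_15)),((isolate_16,isolate_40),(isolate_35,isolate_81))).
From isolate_40 up to that node: 3 branches. From isolate_82 up to the same node: 5 branches. Total: 3 + 5 = 8.

8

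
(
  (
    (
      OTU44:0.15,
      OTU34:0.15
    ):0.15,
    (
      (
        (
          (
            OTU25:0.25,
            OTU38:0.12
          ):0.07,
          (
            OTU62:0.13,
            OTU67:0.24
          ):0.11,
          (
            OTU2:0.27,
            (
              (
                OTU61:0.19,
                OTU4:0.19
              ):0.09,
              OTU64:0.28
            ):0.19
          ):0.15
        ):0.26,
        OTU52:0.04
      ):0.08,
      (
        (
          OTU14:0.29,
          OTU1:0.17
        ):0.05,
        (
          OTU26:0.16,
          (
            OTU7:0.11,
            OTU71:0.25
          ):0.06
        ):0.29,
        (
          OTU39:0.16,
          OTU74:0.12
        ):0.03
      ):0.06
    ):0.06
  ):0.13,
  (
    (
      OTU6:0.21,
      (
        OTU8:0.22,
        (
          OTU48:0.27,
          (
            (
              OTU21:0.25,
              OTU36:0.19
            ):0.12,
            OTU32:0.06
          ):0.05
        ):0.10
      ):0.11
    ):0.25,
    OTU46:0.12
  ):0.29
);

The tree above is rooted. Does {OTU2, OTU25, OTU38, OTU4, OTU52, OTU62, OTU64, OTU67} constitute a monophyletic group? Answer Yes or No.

No

The MRCA of the listed taxa subtends (((OTU25,OTU38),(OTU62,OTU67),(OTU2,((OTU61,OTU4),OTU64))),OTU52).
That clade also contains OTU61, which is not in the proposed group, so the group is not monophyletic.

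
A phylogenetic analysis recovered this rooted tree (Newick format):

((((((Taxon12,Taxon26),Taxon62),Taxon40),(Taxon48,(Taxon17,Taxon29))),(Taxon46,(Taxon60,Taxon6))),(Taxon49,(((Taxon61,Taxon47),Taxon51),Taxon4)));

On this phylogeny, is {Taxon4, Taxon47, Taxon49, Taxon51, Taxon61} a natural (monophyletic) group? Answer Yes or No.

Yes

The most recent common ancestor of these taxa subtends (Taxon49,(((Taxon61,Taxon47),Taxon51),Taxon4)).
That clade has exactly 5 tips — every listed taxon and nothing else — so the group is monophyletic.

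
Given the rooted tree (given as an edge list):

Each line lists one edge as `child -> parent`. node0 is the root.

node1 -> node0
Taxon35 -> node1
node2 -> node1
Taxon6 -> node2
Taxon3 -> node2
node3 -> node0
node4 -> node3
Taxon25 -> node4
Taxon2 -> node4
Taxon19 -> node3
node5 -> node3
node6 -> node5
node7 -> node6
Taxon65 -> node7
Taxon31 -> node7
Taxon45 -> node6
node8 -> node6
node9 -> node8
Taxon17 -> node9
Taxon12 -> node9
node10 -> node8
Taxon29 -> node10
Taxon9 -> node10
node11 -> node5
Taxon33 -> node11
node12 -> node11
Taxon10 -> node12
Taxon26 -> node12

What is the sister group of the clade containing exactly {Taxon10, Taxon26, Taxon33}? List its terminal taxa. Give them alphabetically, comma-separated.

The clade containing exactly {Taxon10, Taxon26, Taxon33} attaches to the tree at the node subtending (((Taxon65,Taxon31),Taxon45,((Taxon17,Taxon12),(Taxon29,Taxon9))),(Taxon33,(Taxon10,Taxon26))).
The other lineage descending from that same node — the sister group — is ((Taxon65,Taxon31),Taxon45,((Taxon17,Taxon12),(Taxon29,Taxon9))); its 7 tips in alphabetical order are the answer.

Taxon12, Taxon17, Taxon29, Taxon31, Taxon45, Taxon65, Taxon9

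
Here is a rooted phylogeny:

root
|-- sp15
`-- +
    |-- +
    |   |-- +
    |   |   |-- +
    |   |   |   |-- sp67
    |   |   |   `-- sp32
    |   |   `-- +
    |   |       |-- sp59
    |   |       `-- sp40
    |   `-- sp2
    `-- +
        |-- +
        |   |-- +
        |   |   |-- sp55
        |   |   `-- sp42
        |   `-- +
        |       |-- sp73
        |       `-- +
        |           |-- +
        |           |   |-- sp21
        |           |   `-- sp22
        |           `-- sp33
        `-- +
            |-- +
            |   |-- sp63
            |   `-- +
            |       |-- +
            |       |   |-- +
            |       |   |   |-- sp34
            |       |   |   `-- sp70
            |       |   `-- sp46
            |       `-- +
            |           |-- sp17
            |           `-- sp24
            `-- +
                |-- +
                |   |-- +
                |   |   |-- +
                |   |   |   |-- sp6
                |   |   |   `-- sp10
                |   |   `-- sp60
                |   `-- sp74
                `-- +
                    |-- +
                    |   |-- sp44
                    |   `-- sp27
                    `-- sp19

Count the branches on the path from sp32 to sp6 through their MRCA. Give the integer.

The MRCA of sp32 and sp6 is the node subtending ((((sp67,sp32),(sp59,sp40)),sp2),(((sp55,sp42),(sp73,((sp21,sp22),sp33))),((sp63,(((sp34,sp70),sp46),(sp17,sp24))),((((sp6,sp10),sp60),sp74),((sp44,sp27),sp19))))).
From sp32 up to that node: 4 branches. From sp6 up to the same node: 7 branches. Total: 4 + 7 = 11.

11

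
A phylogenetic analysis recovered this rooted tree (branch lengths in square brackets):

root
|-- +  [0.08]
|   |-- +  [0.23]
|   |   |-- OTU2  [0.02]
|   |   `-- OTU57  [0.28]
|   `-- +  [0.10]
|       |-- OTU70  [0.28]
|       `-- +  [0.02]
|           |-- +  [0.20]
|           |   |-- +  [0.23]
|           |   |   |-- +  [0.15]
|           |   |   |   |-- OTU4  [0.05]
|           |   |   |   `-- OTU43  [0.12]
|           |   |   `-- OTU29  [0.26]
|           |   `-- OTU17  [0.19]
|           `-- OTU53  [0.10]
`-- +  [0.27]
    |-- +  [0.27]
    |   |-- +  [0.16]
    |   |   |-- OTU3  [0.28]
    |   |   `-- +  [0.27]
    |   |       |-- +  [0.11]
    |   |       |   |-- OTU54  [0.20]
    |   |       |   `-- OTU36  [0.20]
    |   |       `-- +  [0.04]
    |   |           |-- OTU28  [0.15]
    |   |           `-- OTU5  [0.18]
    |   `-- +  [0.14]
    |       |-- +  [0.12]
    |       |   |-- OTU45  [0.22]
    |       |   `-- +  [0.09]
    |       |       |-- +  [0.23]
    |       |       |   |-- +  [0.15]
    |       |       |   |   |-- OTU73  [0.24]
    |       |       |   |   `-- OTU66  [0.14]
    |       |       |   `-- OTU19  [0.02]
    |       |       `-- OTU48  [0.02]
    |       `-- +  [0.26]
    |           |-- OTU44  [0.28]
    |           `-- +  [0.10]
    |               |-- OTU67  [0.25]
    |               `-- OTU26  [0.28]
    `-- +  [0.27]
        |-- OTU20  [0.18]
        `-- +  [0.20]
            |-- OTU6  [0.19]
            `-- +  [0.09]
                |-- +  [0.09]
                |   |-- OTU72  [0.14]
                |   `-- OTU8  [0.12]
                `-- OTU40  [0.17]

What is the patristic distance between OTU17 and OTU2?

0.76

The path runs OTU17 → … → MRCA → … → OTU2; the MRCA is the node subtending ((OTU2,OTU57),(OTU70,((((OTU4,OTU43),OTU29),OTU17),OTU53))).
Branch lengths along that path: 0.19 + 0.20 + 0.02 + 0.10 + 0.23 + 0.02 = 0.76.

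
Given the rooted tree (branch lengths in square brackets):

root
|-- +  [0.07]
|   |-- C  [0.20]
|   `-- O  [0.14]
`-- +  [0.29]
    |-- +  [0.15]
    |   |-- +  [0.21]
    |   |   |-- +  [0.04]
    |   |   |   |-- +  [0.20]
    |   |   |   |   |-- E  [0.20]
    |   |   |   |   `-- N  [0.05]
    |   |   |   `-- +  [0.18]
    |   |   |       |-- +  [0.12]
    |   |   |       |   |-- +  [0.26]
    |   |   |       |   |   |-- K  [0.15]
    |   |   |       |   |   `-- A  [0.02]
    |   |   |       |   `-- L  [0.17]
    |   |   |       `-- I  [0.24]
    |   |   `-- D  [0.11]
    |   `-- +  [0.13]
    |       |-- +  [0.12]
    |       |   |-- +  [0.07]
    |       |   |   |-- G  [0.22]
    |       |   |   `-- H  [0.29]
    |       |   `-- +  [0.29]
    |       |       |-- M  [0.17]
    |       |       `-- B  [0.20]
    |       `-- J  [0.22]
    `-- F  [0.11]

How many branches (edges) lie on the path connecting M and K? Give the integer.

10

The MRCA of M and K is the node subtending ((((E,N),(((K,A),L),I)),D),(((G,H),(M,B)),J)).
From M up to that node: 4 branches. From K up to the same node: 6 branches. Total: 4 + 6 = 10.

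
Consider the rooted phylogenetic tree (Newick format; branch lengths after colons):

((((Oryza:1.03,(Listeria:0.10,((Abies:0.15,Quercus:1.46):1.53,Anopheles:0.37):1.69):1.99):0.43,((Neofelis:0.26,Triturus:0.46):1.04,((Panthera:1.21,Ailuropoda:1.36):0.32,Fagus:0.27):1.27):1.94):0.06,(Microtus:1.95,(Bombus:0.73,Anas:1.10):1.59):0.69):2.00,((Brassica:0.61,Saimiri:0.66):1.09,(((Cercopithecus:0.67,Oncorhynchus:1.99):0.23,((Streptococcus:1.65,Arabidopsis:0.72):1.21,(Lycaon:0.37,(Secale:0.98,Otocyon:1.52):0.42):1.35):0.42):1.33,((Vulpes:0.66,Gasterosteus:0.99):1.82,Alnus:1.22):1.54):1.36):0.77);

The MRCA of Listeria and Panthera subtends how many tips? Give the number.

10

The MRCA of Listeria and Panthera is the node subtending ((Oryza,(Listeria,((Abies,Quercus),Anopheles))),((Neofelis,Triturus),((Panthera,Ailuropoda),Fagus))).
That clade contains 10 terminal taxa: Abies, Ailuropoda, Anopheles, Fagus, Listeria, Neofelis, Oryza, Panthera, Quercus, Triturus.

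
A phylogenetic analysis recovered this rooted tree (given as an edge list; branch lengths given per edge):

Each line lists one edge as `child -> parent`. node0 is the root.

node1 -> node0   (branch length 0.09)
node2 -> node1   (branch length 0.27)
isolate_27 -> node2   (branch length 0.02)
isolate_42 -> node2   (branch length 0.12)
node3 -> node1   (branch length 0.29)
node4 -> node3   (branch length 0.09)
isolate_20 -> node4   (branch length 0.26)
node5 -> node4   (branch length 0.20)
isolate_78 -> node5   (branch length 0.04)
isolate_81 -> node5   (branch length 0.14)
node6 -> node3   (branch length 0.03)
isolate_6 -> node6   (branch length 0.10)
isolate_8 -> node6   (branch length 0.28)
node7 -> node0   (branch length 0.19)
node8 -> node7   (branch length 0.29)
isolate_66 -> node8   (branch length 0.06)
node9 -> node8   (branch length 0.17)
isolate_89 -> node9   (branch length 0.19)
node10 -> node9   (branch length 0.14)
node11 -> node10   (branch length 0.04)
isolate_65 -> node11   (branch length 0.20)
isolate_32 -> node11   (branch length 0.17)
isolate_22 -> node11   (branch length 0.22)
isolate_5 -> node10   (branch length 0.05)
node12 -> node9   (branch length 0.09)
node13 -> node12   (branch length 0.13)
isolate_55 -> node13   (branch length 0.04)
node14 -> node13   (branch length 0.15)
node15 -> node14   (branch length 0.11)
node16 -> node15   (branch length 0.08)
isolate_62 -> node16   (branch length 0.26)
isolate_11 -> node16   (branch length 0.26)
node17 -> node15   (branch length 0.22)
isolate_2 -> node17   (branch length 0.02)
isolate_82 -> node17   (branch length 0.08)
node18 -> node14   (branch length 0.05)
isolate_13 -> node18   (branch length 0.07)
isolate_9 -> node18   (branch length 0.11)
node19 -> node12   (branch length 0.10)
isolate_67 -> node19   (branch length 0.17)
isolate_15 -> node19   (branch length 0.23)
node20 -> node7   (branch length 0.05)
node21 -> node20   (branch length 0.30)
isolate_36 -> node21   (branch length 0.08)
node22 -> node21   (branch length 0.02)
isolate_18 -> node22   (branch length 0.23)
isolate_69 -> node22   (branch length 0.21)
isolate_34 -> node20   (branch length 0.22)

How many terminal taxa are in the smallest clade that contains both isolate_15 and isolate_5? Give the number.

14

The MRCA of isolate_15 and isolate_5 is the node subtending (isolate_89,((isolate_65,isolate_32,isolate_22),isolate_5),((isolate_55,(((isolate_62,isolate_11),(isolate_2,isolate_82)),(isolate_13,isolate_9))),(isolate_67,isolate_15))).
That clade contains 14 terminal taxa: isolate_11, isolate_13, isolate_15, isolate_2, isolate_22, isolate_32, isolate_5, isolate_55, isolate_62, isolate_65, isolate_67, isolate_82, isolate_89, isolate_9.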